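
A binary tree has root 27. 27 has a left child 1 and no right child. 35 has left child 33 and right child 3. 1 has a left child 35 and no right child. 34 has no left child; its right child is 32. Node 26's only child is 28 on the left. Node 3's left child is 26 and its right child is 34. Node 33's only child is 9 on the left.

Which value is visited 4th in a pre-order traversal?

Pre-order visits the node, then its left subtree, then its right subtree.
Visit 27.
At 27: go left to 1.
  Visit 1.
  At 1: go left to 35.
    Visit 35.
    At 35: go left to 33.
      Visit 33.
      At 33: go left to 9.
        9 is a leaf — visit 9.
      At 33: no right child.
    At 35: go right to 3.
      Visit 3.
      At 3: go left to 26.
        Visit 26.
        At 26: go left to 28.
          28 is a leaf — visit 28.
        At 26: no right child.
      At 3: go right to 34.
        Visit 34.
        At 34: no left child.
        At 34: go right to 32.
          32 is a leaf — visit 32.
  At 1: no right child.
At 27: no right child.
Full pre-order sequence: 27, 1, 35, 33, 9, 3, 26, 28, 34, 32.

33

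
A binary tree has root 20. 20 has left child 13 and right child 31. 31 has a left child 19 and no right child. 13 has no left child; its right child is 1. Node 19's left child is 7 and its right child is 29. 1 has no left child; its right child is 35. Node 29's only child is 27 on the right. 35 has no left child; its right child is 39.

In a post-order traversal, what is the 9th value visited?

Post-order visits the left subtree, then the right subtree, then the node.
At 20: go left to 13.
  At 13: no left child.
  At 13: go right to 1.
    At 1: no left child.
    At 1: go right to 35.
      At 35: no left child.
      At 35: go right to 39.
        39 is a leaf — visit 39.
      Visit 35.
    Visit 1.
  Visit 13.
At 20: go right to 31.
  At 31: go left to 19.
    At 19: go left to 7.
      7 is a leaf — visit 7.
    At 19: go right to 29.
      At 29: no left child.
      At 29: go right to 27.
        27 is a leaf — visit 27.
      Visit 29.
    Visit 19.
  At 31: no right child.
  Visit 31.
Visit 20.
Full post-order sequence: 39, 35, 1, 13, 7, 27, 29, 19, 31, 20.

31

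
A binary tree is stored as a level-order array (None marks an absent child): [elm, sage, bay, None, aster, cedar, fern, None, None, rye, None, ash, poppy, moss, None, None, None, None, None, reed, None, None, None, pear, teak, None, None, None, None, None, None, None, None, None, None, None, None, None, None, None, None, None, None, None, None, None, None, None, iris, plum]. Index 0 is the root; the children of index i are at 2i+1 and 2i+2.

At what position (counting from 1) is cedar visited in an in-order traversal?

In-order visits the left subtree, then the node, then the right subtree.
At elm: go left to sage.
  At sage: no left child.
  Visit sage.
  At sage: go right to aster.
    At aster: go left to rye.
      At rye: go left to reed.
        reed is a leaf — visit reed.
      Visit rye.
      At rye: no right child.
    Visit aster.
    At aster: no right child.
Visit elm.
At elm: go right to bay.
  At bay: go left to cedar.
    At cedar: go left to ash.
      At ash: go left to pear.
        At pear: no left child.
        Visit pear.
        At pear: go right to iris.
          iris is a leaf — visit iris.
      Visit ash.
      At ash: go right to teak.
        At teak: go left to plum.
          plum is a leaf — visit plum.
        Visit teak.
        At teak: no right child.
    Visit cedar.
    At cedar: go right to poppy.
      poppy is a leaf — visit poppy.
  Visit bay.
  At bay: go right to fern.
    At fern: go left to moss.
      moss is a leaf — visit moss.
    Visit fern.
    At fern: no right child.
Full in-order sequence: sage, reed, rye, aster, elm, pear, iris, ash, plum, teak, cedar, poppy, bay, moss, fern.

11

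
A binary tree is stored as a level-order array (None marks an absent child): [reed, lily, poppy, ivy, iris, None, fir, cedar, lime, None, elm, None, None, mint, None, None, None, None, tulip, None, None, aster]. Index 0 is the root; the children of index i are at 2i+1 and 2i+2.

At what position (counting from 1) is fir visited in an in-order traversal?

12

In-order visits the left subtree, then the node, then the right subtree.
At reed: go left to lily.
  At lily: go left to ivy.
    At ivy: go left to cedar.
      cedar is a leaf — visit cedar.
    Visit ivy.
    At ivy: go right to lime.
      At lime: no left child.
      Visit lime.
      At lime: go right to tulip.
        tulip is a leaf — visit tulip.
  Visit lily.
  At lily: go right to iris.
    At iris: no left child.
    Visit iris.
    At iris: go right to elm.
      At elm: go left to aster.
        aster is a leaf — visit aster.
      Visit elm.
      At elm: no right child.
Visit reed.
At reed: go right to poppy.
  At poppy: no left child.
  Visit poppy.
  At poppy: go right to fir.
    At fir: go left to mint.
      mint is a leaf — visit mint.
    Visit fir.
    At fir: no right child.
Full in-order sequence: cedar, ivy, lime, tulip, lily, iris, aster, elm, reed, poppy, mint, fir.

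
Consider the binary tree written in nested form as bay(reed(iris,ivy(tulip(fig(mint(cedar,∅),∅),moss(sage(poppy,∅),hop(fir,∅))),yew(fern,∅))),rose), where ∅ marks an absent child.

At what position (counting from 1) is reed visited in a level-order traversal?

Level-order visits nodes level by level from the root, left to right within each level.
Level 0: bay
Level 1: reed, rose
Level 2: iris, ivy
Level 3: tulip, yew
Level 4: fig, moss, fern
Level 5: mint, sage, hop
Level 6: cedar, poppy, fir
Full level-order sequence: bay, reed, rose, iris, ivy, tulip, yew, fig, moss, fern, mint, sage, hop, cedar, poppy, fir.

2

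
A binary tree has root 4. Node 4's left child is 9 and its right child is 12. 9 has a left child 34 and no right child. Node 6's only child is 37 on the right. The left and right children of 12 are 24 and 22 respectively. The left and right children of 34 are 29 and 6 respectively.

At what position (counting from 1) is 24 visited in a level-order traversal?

Level-order visits nodes level by level from the root, left to right within each level.
Level 0: 4
Level 1: 9, 12
Level 2: 34, 24, 22
Level 3: 29, 6
Level 4: 37
Full level-order sequence: 4, 9, 12, 34, 24, 22, 29, 6, 37.

5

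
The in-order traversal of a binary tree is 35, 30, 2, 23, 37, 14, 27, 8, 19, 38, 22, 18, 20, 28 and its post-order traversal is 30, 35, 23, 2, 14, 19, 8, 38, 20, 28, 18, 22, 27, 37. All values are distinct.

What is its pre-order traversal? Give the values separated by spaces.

37 2 35 30 23 27 14 22 38 8 19 18 28 20

The last element of post-order is the root; it splits in-order into left and right subtrees.
Root 37: left subtree has 4 nodes {35, 30, 2, 23}, right has 9 {14, 27, 8, 19, 38, 22, 18, 20, 28}.
  Root 2: left subtree has 2 nodes {35, 30}, right has 1 {23}.
    Root 35: left subtree has 0 nodes { }, right has 1 {30}.
  Root 27: left subtree has 1 node {14}, right has 7 {8, 19, 38, 22, 18, 20, 28}.
    Root 22: left subtree has 3 nodes {8, 19, 38}, right has 3 {18, 20, 28}.
      Root 38: left subtree has 2 nodes {8, 19}, right has 0 { }.
        Root 8: left subtree has 0 nodes { }, right has 1 {19}.
      Root 18: left subtree has 0 nodes { }, right has 2 {20, 28}.
        Root 28: left subtree has 1 node {20}, right has 0 { }.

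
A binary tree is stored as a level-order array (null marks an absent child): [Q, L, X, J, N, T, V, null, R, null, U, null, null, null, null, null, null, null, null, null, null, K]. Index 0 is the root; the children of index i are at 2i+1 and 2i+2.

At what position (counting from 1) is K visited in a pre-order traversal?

Pre-order visits the node, then its left subtree, then its right subtree.
Visit Q.
At Q: go left to L.
  Visit L.
  At L: go left to J.
    Visit J.
    At J: no left child.
    At J: go right to R.
      R is a leaf — visit R.
  At L: go right to N.
    Visit N.
    At N: no left child.
    At N: go right to U.
      Visit U.
      At U: go left to K.
        K is a leaf — visit K.
      At U: no right child.
At Q: go right to X.
  Visit X.
  At X: go left to T.
    T is a leaf — visit T.
  At X: go right to V.
    V is a leaf — visit V.
Full pre-order sequence: Q, L, J, R, N, U, K, X, T, V.

7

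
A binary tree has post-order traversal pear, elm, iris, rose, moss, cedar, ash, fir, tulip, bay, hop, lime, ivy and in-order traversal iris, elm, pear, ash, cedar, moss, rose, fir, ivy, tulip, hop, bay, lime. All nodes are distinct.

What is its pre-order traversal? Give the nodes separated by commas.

The last element of post-order is the root; it splits in-order into left and right subtrees.
Root ivy: left subtree has 8 nodes {iris, elm, pear, ash, cedar, moss, rose, fir}, right has 4 {tulip, hop, bay, lime}.
  Root fir: left subtree has 7 nodes {iris, elm, pear, ash, cedar, moss, rose}, right has 0 { }.
    Root ash: left subtree has 3 nodes {iris, elm, pear}, right has 3 {cedar, moss, rose}.
      Root iris: left subtree has 0 nodes { }, right has 2 {elm, pear}.
        Root elm: left subtree has 0 nodes { }, right has 1 {pear}.
      Root cedar: left subtree has 0 nodes { }, right has 2 {moss, rose}.
        Root moss: left subtree has 0 nodes { }, right has 1 {rose}.
  Root lime: left subtree has 3 nodes {tulip, hop, bay}, right has 0 { }.
    Root hop: left subtree has 1 node {tulip}, right has 1 {bay}.

ivy, fir, ash, iris, elm, pear, cedar, moss, rose, lime, hop, tulip, bay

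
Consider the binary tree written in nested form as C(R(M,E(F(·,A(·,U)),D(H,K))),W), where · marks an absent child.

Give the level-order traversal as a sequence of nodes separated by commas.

Level-order visits nodes level by level from the root, left to right within each level.
Level 0: C
Level 1: R, W
Level 2: M, E
Level 3: F, D
Level 4: A, H, K
Level 5: U

C, R, W, M, E, F, D, A, H, K, U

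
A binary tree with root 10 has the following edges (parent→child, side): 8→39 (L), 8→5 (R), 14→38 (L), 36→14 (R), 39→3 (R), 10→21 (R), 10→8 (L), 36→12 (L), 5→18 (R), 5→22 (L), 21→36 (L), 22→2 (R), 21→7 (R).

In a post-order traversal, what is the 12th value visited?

Post-order visits the left subtree, then the right subtree, then the node.
At 10: go left to 8.
  At 8: go left to 39.
    At 39: no left child.
    At 39: go right to 3.
      3 is a leaf — visit 3.
    Visit 39.
  At 8: go right to 5.
    At 5: go left to 22.
      At 22: no left child.
      At 22: go right to 2.
        2 is a leaf — visit 2.
      Visit 22.
    At 5: go right to 18.
      18 is a leaf — visit 18.
    Visit 5.
  Visit 8.
At 10: go right to 21.
  At 21: go left to 36.
    At 36: go left to 12.
      12 is a leaf — visit 12.
    At 36: go right to 14.
      At 14: go left to 38.
        38 is a leaf — visit 38.
      At 14: no right child.
      Visit 14.
    Visit 36.
  At 21: go right to 7.
    7 is a leaf — visit 7.
  Visit 21.
Visit 10.
Full post-order sequence: 3, 39, 2, 22, 18, 5, 8, 12, 38, 14, 36, 7, 21, 10.

7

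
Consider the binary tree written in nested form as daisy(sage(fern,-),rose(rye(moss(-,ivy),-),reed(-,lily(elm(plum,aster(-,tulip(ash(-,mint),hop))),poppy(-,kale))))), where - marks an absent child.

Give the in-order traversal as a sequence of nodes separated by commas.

fern, sage, daisy, moss, ivy, rye, rose, reed, plum, elm, aster, ash, mint, tulip, hop, lily, poppy, kale

In-order visits the left subtree, then the node, then the right subtree.
At daisy: go left to sage.
  At sage: go left to fern.
    fern is a leaf — visit fern.
  Visit sage.
  At sage: no right child.
Visit daisy.
At daisy: go right to rose.
  At rose: go left to rye.
    At rye: go left to moss.
      At moss: no left child.
      Visit moss.
      At moss: go right to ivy.
        ivy is a leaf — visit ivy.
    Visit rye.
    At rye: no right child.
  Visit rose.
  At rose: go right to reed.
    At reed: no left child.
    Visit reed.
    At reed: go right to lily.
      At lily: go left to elm.
        At elm: go left to plum.
          plum is a leaf — visit plum.
        Visit elm.
        At elm: go right to aster.
          At aster: no left child.
          Visit aster.
          At aster: go right to tulip.
            At tulip: go left to ash.
              At ash: no left child.
              Visit ash.
              At ash: go right to mint.
                mint is a leaf — visit mint.
            Visit tulip.
            At tulip: go right to hop.
              hop is a leaf — visit hop.
      Visit lily.
      At lily: go right to poppy.
        At poppy: no left child.
        Visit poppy.
        At poppy: go right to kale.
          kale is a leaf — visit kale.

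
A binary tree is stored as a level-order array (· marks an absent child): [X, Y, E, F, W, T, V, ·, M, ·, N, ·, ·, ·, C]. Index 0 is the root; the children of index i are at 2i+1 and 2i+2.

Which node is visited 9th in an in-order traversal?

In-order visits the left subtree, then the node, then the right subtree.
At X: go left to Y.
  At Y: go left to F.
    At F: no left child.
    Visit F.
    At F: go right to M.
      M is a leaf — visit M.
  Visit Y.
  At Y: go right to W.
    At W: no left child.
    Visit W.
    At W: go right to N.
      N is a leaf — visit N.
Visit X.
At X: go right to E.
  At E: go left to T.
    T is a leaf — visit T.
  Visit E.
  At E: go right to V.
    At V: no left child.
    Visit V.
    At V: go right to C.
      C is a leaf — visit C.
Full in-order sequence: F, M, Y, W, N, X, T, E, V, C.

V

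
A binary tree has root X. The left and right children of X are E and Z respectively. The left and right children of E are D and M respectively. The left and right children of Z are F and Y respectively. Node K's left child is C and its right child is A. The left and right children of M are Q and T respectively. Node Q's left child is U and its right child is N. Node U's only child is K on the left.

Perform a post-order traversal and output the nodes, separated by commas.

D, C, A, K, U, N, Q, T, M, E, F, Y, Z, X

Post-order visits the left subtree, then the right subtree, then the node.
At X: go left to E.
  At E: go left to D.
    D is a leaf — visit D.
  At E: go right to M.
    At M: go left to Q.
      At Q: go left to U.
        At U: go left to K.
          At K: go left to C.
            C is a leaf — visit C.
          At K: go right to A.
            A is a leaf — visit A.
          Visit K.
        At U: no right child.
        Visit U.
      At Q: go right to N.
        N is a leaf — visit N.
      Visit Q.
    At M: go right to T.
      T is a leaf — visit T.
    Visit M.
  Visit E.
At X: go right to Z.
  At Z: go left to F.
    F is a leaf — visit F.
  At Z: go right to Y.
    Y is a leaf — visit Y.
  Visit Z.
Visit X.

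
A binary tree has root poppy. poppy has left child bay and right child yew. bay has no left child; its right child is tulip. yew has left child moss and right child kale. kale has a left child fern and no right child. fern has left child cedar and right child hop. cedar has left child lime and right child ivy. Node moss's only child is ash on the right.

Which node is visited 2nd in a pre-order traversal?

bay

Pre-order visits the node, then its left subtree, then its right subtree.
Visit poppy.
At poppy: go left to bay.
  Visit bay.
  At bay: no left child.
  At bay: go right to tulip.
    tulip is a leaf — visit tulip.
At poppy: go right to yew.
  Visit yew.
  At yew: go left to moss.
    Visit moss.
    At moss: no left child.
    At moss: go right to ash.
      ash is a leaf — visit ash.
  At yew: go right to kale.
    Visit kale.
    At kale: go left to fern.
      Visit fern.
      At fern: go left to cedar.
        Visit cedar.
        At cedar: go left to lime.
          lime is a leaf — visit lime.
        At cedar: go right to ivy.
          ivy is a leaf — visit ivy.
      At fern: go right to hop.
        hop is a leaf — visit hop.
    At kale: no right child.
Full pre-order sequence: poppy, bay, tulip, yew, moss, ash, kale, fern, cedar, lime, ivy, hop.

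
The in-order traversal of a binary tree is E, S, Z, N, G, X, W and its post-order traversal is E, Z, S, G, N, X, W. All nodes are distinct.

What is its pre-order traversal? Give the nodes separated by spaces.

W X N S E Z G

The last element of post-order is the root; it splits in-order into left and right subtrees.
Root W: left subtree has 6 nodes {E, S, Z, N, G, X}, right has 0 { }.
  Root X: left subtree has 5 nodes {E, S, Z, N, G}, right has 0 { }.
    Root N: left subtree has 3 nodes {E, S, Z}, right has 1 {G}.
      Root S: left subtree has 1 node {E}, right has 1 {Z}.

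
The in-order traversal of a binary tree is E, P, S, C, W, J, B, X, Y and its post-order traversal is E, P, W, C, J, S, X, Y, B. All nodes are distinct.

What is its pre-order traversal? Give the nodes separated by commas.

The last element of post-order is the root; it splits in-order into left and right subtrees.
Root B: left subtree has 6 nodes {E, P, S, C, W, J}, right has 2 {X, Y}.
  Root S: left subtree has 2 nodes {E, P}, right has 3 {C, W, J}.
    Root P: left subtree has 1 node {E}, right has 0 { }.
    Root J: left subtree has 2 nodes {C, W}, right has 0 { }.
      Root C: left subtree has 0 nodes { }, right has 1 {W}.
  Root Y: left subtree has 1 node {X}, right has 0 { }.

B, S, P, E, J, C, W, Y, X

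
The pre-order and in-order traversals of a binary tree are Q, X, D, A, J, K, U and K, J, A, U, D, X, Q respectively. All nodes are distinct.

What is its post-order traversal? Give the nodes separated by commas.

K, J, U, A, D, X, Q

The first element of pre-order is the root; it splits in-order into left and right subtrees.
Root Q: left subtree has 6 nodes {K, J, A, U, D, X}, right has 0 { }.
  Root X: left subtree has 5 nodes {K, J, A, U, D}, right has 0 { }.
    Root D: left subtree has 4 nodes {K, J, A, U}, right has 0 { }.
      Root A: left subtree has 2 nodes {K, J}, right has 1 {U}.
        Root J: left subtree has 1 node {K}, right has 0 { }.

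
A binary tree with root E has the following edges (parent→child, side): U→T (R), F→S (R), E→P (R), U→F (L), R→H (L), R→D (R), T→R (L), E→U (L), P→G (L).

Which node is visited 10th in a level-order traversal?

D

Level-order visits nodes level by level from the root, left to right within each level.
Level 0: E
Level 1: U, P
Level 2: F, T, G
Level 3: S, R
Level 4: H, D
Full level-order sequence: E, U, P, F, T, G, S, R, H, D.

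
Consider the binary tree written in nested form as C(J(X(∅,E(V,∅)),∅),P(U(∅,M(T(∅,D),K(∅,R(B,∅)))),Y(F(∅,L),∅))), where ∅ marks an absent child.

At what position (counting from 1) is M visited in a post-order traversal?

Post-order visits the left subtree, then the right subtree, then the node.
At C: go left to J.
  At J: go left to X.
    At X: no left child.
    At X: go right to E.
      At E: go left to V.
        V is a leaf — visit V.
      At E: no right child.
      Visit E.
    Visit X.
  At J: no right child.
  Visit J.
At C: go right to P.
  At P: go left to U.
    At U: no left child.
    At U: go right to M.
      At M: go left to T.
        At T: no left child.
        At T: go right to D.
          D is a leaf — visit D.
        Visit T.
      At M: go right to K.
        At K: no left child.
        At K: go right to R.
          At R: go left to B.
            B is a leaf — visit B.
          At R: no right child.
          Visit R.
        Visit K.
      Visit M.
    Visit U.
  At P: go right to Y.
    At Y: go left to F.
      At F: no left child.
      At F: go right to L.
        L is a leaf — visit L.
      Visit F.
    At Y: no right child.
    Visit Y.
  Visit P.
Visit C.
Full post-order sequence: V, E, X, J, D, T, B, R, K, M, U, L, F, Y, P, C.

10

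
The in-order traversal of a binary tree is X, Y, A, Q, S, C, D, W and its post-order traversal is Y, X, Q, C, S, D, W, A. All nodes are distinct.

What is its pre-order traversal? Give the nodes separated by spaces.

A X Y W D S Q C

The last element of post-order is the root; it splits in-order into left and right subtrees.
Root A: left subtree has 2 nodes {X, Y}, right has 5 {Q, S, C, D, W}.
  Root X: left subtree has 0 nodes { }, right has 1 {Y}.
  Root W: left subtree has 4 nodes {Q, S, C, D}, right has 0 { }.
    Root D: left subtree has 3 nodes {Q, S, C}, right has 0 { }.
      Root S: left subtree has 1 node {Q}, right has 1 {C}.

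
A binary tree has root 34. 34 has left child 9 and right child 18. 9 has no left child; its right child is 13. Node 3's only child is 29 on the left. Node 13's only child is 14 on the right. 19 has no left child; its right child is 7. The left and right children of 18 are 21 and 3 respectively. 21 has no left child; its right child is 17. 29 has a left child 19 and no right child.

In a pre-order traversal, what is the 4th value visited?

14

Pre-order visits the node, then its left subtree, then its right subtree.
Visit 34.
At 34: go left to 9.
  Visit 9.
  At 9: no left child.
  At 9: go right to 13.
    Visit 13.
    At 13: no left child.
    At 13: go right to 14.
      14 is a leaf — visit 14.
At 34: go right to 18.
  Visit 18.
  At 18: go left to 21.
    Visit 21.
    At 21: no left child.
    At 21: go right to 17.
      17 is a leaf — visit 17.
  At 18: go right to 3.
    Visit 3.
    At 3: go left to 29.
      Visit 29.
      At 29: go left to 19.
        Visit 19.
        At 19: no left child.
        At 19: go right to 7.
          7 is a leaf — visit 7.
      At 29: no right child.
    At 3: no right child.
Full pre-order sequence: 34, 9, 13, 14, 18, 21, 17, 3, 29, 19, 7.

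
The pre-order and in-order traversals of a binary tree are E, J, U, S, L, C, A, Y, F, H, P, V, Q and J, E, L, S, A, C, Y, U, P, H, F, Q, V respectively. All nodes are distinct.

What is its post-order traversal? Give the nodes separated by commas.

J, L, A, Y, C, S, P, H, Q, V, F, U, E

The first element of pre-order is the root; it splits in-order into left and right subtrees.
Root E: left subtree has 1 node {J}, right has 11 {L, S, A, C, Y, U, P, H, F, Q, V}.
  Root U: left subtree has 5 nodes {L, S, A, C, Y}, right has 5 {P, H, F, Q, V}.
    Root S: left subtree has 1 node {L}, right has 3 {A, C, Y}.
      Root C: left subtree has 1 node {A}, right has 1 {Y}.
    Root F: left subtree has 2 nodes {P, H}, right has 2 {Q, V}.
      Root H: left subtree has 1 node {P}, right has 0 { }.
      Root V: left subtree has 1 node {Q}, right has 0 { }.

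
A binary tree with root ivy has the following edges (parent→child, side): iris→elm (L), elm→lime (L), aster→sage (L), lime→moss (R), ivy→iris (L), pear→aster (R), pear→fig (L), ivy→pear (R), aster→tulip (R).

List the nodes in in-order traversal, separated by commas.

lime, moss, elm, iris, ivy, fig, pear, sage, aster, tulip

In-order visits the left subtree, then the node, then the right subtree.
At ivy: go left to iris.
  At iris: go left to elm.
    At elm: go left to lime.
      At lime: no left child.
      Visit lime.
      At lime: go right to moss.
        moss is a leaf — visit moss.
    Visit elm.
    At elm: no right child.
  Visit iris.
  At iris: no right child.
Visit ivy.
At ivy: go right to pear.
  At pear: go left to fig.
    fig is a leaf — visit fig.
  Visit pear.
  At pear: go right to aster.
    At aster: go left to sage.
      sage is a leaf — visit sage.
    Visit aster.
    At aster: go right to tulip.
      tulip is a leaf — visit tulip.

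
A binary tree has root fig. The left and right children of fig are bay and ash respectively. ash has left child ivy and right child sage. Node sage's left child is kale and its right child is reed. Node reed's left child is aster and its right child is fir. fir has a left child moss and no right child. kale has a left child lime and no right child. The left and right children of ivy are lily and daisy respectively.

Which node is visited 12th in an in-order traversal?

In-order visits the left subtree, then the node, then the right subtree.
At fig: go left to bay.
  bay is a leaf — visit bay.
Visit fig.
At fig: go right to ash.
  At ash: go left to ivy.
    At ivy: go left to lily.
      lily is a leaf — visit lily.
    Visit ivy.
    At ivy: go right to daisy.
      daisy is a leaf — visit daisy.
  Visit ash.
  At ash: go right to sage.
    At sage: go left to kale.
      At kale: go left to lime.
        lime is a leaf — visit lime.
      Visit kale.
      At kale: no right child.
    Visit sage.
    At sage: go right to reed.
      At reed: go left to aster.
        aster is a leaf — visit aster.
      Visit reed.
      At reed: go right to fir.
        At fir: go left to moss.
          moss is a leaf — visit moss.
        Visit fir.
        At fir: no right child.
Full in-order sequence: bay, fig, lily, ivy, daisy, ash, lime, kale, sage, aster, reed, moss, fir.

moss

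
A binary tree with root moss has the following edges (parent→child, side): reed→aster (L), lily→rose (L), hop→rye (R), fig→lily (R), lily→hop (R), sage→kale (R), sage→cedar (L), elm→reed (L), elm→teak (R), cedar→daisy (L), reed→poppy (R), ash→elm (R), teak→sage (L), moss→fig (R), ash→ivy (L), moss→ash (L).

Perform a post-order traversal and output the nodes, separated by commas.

ivy, aster, poppy, reed, daisy, cedar, kale, sage, teak, elm, ash, rose, rye, hop, lily, fig, moss

Post-order visits the left subtree, then the right subtree, then the node.
At moss: go left to ash.
  At ash: go left to ivy.
    ivy is a leaf — visit ivy.
  At ash: go right to elm.
    At elm: go left to reed.
      At reed: go left to aster.
        aster is a leaf — visit aster.
      At reed: go right to poppy.
        poppy is a leaf — visit poppy.
      Visit reed.
    At elm: go right to teak.
      At teak: go left to sage.
        At sage: go left to cedar.
          At cedar: go left to daisy.
            daisy is a leaf — visit daisy.
          At cedar: no right child.
          Visit cedar.
        At sage: go right to kale.
          kale is a leaf — visit kale.
        Visit sage.
      At teak: no right child.
      Visit teak.
    Visit elm.
  Visit ash.
At moss: go right to fig.
  At fig: no left child.
  At fig: go right to lily.
    At lily: go left to rose.
      rose is a leaf — visit rose.
    At lily: go right to hop.
      At hop: no left child.
      At hop: go right to rye.
        rye is a leaf — visit rye.
      Visit hop.
    Visit lily.
  Visit fig.
Visit moss.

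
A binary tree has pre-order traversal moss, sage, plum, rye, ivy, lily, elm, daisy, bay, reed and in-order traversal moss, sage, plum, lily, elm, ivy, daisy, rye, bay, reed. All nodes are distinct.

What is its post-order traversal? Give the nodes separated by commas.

elm, lily, daisy, ivy, reed, bay, rye, plum, sage, moss

The first element of pre-order is the root; it splits in-order into left and right subtrees.
Root moss: left subtree has 0 nodes { }, right has 9 {sage, plum, lily, elm, ivy, daisy, rye, bay, reed}.
  Root sage: left subtree has 0 nodes { }, right has 8 {plum, lily, elm, ivy, daisy, rye, bay, reed}.
    Root plum: left subtree has 0 nodes { }, right has 7 {lily, elm, ivy, daisy, rye, bay, reed}.
      Root rye: left subtree has 4 nodes {lily, elm, ivy, daisy}, right has 2 {bay, reed}.
        Root ivy: left subtree has 2 nodes {lily, elm}, right has 1 {daisy}.
          Root lily: left subtree has 0 nodes { }, right has 1 {elm}.
        Root bay: left subtree has 0 nodes { }, right has 1 {reed}.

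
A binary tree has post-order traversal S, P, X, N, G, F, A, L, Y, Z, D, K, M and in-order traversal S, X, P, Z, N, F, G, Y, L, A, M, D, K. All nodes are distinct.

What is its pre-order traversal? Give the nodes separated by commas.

The last element of post-order is the root; it splits in-order into left and right subtrees.
Root M: left subtree has 10 nodes {S, X, P, Z, N, F, G, Y, L, A}, right has 2 {D, K}.
  Root Z: left subtree has 3 nodes {S, X, P}, right has 6 {N, F, G, Y, L, A}.
    Root X: left subtree has 1 node {S}, right has 1 {P}.
    Root Y: left subtree has 3 nodes {N, F, G}, right has 2 {L, A}.
      Root F: left subtree has 1 node {N}, right has 1 {G}.
      Root L: left subtree has 0 nodes { }, right has 1 {A}.
  Root K: left subtree has 1 node {D}, right has 0 { }.

M, Z, X, S, P, Y, F, N, G, L, A, K, D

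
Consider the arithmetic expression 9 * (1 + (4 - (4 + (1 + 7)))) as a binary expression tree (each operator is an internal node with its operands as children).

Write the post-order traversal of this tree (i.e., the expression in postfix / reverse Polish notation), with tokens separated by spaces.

Post-order on an expression tree gives postfix notation: for each operator, emit left operand, right operand, then the operator.

9 1 4 4 1 7 + + - + *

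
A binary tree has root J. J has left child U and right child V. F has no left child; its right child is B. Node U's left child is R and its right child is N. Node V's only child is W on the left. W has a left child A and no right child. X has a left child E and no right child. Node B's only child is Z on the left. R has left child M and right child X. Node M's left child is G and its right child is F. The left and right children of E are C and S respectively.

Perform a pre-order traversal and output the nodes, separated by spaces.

Pre-order visits the node, then its left subtree, then its right subtree.
Visit J.
At J: go left to U.
  Visit U.
  At U: go left to R.
    Visit R.
    At R: go left to M.
      Visit M.
      At M: go left to G.
        G is a leaf — visit G.
      At M: go right to F.
        Visit F.
        At F: no left child.
        At F: go right to B.
          Visit B.
          At B: go left to Z.
            Z is a leaf — visit Z.
          At B: no right child.
    At R: go right to X.
      Visit X.
      At X: go left to E.
        Visit E.
        At E: go left to C.
          C is a leaf — visit C.
        At E: go right to S.
          S is a leaf — visit S.
      At X: no right child.
  At U: go right to N.
    N is a leaf — visit N.
At J: go right to V.
  Visit V.
  At V: go left to W.
    Visit W.
    At W: go left to A.
      A is a leaf — visit A.
    At W: no right child.
  At V: no right child.

J U R M G F B Z X E C S N V W A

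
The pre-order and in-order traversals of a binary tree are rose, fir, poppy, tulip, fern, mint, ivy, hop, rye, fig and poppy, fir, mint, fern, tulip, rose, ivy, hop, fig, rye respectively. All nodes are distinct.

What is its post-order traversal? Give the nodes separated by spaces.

The first element of pre-order is the root; it splits in-order into left and right subtrees.
Root rose: left subtree has 5 nodes {poppy, fir, mint, fern, tulip}, right has 4 {ivy, hop, fig, rye}.
  Root fir: left subtree has 1 node {poppy}, right has 3 {mint, fern, tulip}.
    Root tulip: left subtree has 2 nodes {mint, fern}, right has 0 { }.
      Root fern: left subtree has 1 node {mint}, right has 0 { }.
  Root ivy: left subtree has 0 nodes { }, right has 3 {hop, fig, rye}.
    Root hop: left subtree has 0 nodes { }, right has 2 {fig, rye}.
      Root rye: left subtree has 1 node {fig}, right has 0 { }.

poppy mint fern tulip fir fig rye hop ivy rose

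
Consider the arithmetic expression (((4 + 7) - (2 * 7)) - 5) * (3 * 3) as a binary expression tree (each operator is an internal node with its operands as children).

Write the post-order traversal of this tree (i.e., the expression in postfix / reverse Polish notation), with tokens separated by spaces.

Post-order on an expression tree gives postfix notation: for each operator, emit left operand, right operand, then the operator.

4 7 + 2 7 * - 5 - 3 3 * *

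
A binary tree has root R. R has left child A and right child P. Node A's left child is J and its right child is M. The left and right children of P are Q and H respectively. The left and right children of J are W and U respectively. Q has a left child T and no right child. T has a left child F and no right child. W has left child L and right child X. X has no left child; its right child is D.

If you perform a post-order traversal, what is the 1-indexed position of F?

9

Post-order visits the left subtree, then the right subtree, then the node.
At R: go left to A.
  At A: go left to J.
    At J: go left to W.
      At W: go left to L.
        L is a leaf — visit L.
      At W: go right to X.
        At X: no left child.
        At X: go right to D.
          D is a leaf — visit D.
        Visit X.
      Visit W.
    At J: go right to U.
      U is a leaf — visit U.
    Visit J.
  At A: go right to M.
    M is a leaf — visit M.
  Visit A.
At R: go right to P.
  At P: go left to Q.
    At Q: go left to T.
      At T: go left to F.
        F is a leaf — visit F.
      At T: no right child.
      Visit T.
    At Q: no right child.
    Visit Q.
  At P: go right to H.
    H is a leaf — visit H.
  Visit P.
Visit R.
Full post-order sequence: L, D, X, W, U, J, M, A, F, T, Q, H, P, R.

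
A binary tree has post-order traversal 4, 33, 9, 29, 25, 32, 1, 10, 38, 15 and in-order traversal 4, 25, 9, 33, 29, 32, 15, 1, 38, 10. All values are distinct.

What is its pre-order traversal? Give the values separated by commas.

15, 32, 25, 4, 29, 9, 33, 38, 1, 10

The last element of post-order is the root; it splits in-order into left and right subtrees.
Root 15: left subtree has 6 nodes {4, 25, 9, 33, 29, 32}, right has 3 {1, 38, 10}.
  Root 32: left subtree has 5 nodes {4, 25, 9, 33, 29}, right has 0 { }.
    Root 25: left subtree has 1 node {4}, right has 3 {9, 33, 29}.
      Root 29: left subtree has 2 nodes {9, 33}, right has 0 { }.
        Root 9: left subtree has 0 nodes { }, right has 1 {33}.
  Root 38: left subtree has 1 node {1}, right has 1 {10}.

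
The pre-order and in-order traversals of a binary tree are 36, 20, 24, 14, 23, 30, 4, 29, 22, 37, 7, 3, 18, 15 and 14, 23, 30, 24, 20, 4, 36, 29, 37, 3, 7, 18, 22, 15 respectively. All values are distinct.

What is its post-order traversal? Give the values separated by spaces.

30 23 14 24 4 20 3 18 7 37 15 22 29 36

The first element of pre-order is the root; it splits in-order into left and right subtrees.
Root 36: left subtree has 6 nodes {14, 23, 30, 24, 20, 4}, right has 7 {29, 37, 3, 7, 18, 22, 15}.
  Root 20: left subtree has 4 nodes {14, 23, 30, 24}, right has 1 {4}.
    Root 24: left subtree has 3 nodes {14, 23, 30}, right has 0 { }.
      Root 14: left subtree has 0 nodes { }, right has 2 {23, 30}.
        Root 23: left subtree has 0 nodes { }, right has 1 {30}.
  Root 29: left subtree has 0 nodes { }, right has 6 {37, 3, 7, 18, 22, 15}.
    Root 22: left subtree has 4 nodes {37, 3, 7, 18}, right has 1 {15}.
      Root 37: left subtree has 0 nodes { }, right has 3 {3, 7, 18}.
        Root 7: left subtree has 1 node {3}, right has 1 {18}.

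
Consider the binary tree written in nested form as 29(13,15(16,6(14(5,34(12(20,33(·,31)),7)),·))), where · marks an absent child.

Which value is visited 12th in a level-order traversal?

33

Level-order visits nodes level by level from the root, left to right within each level.
Level 0: 29
Level 1: 13, 15
Level 2: 16, 6
Level 3: 14
Level 4: 5, 34
Level 5: 12, 7
Level 6: 20, 33
Level 7: 31
Full level-order sequence: 29, 13, 15, 16, 6, 14, 5, 34, 12, 7, 20, 33, 31.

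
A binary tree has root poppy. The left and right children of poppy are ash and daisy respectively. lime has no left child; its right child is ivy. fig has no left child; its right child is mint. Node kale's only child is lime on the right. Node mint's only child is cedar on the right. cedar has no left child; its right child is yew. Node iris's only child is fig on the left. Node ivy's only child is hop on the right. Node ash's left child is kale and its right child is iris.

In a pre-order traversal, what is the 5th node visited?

ivy

Pre-order visits the node, then its left subtree, then its right subtree.
Visit poppy.
At poppy: go left to ash.
  Visit ash.
  At ash: go left to kale.
    Visit kale.
    At kale: no left child.
    At kale: go right to lime.
      Visit lime.
      At lime: no left child.
      At lime: go right to ivy.
        Visit ivy.
        At ivy: no left child.
        At ivy: go right to hop.
          hop is a leaf — visit hop.
  At ash: go right to iris.
    Visit iris.
    At iris: go left to fig.
      Visit fig.
      At fig: no left child.
      At fig: go right to mint.
        Visit mint.
        At mint: no left child.
        At mint: go right to cedar.
          Visit cedar.
          At cedar: no left child.
          At cedar: go right to yew.
            yew is a leaf — visit yew.
    At iris: no right child.
At poppy: go right to daisy.
  daisy is a leaf — visit daisy.
Full pre-order sequence: poppy, ash, kale, lime, ivy, hop, iris, fig, mint, cedar, yew, daisy.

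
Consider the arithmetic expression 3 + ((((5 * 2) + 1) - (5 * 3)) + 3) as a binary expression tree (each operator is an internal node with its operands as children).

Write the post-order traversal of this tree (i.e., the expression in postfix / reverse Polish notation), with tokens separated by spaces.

3 5 2 * 1 + 5 3 * - 3 + +

Post-order on an expression tree gives postfix notation: for each operator, emit left operand, right operand, then the operator.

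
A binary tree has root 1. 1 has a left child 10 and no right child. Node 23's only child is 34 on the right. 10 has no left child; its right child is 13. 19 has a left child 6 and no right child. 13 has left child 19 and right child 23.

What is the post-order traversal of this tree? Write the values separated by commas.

6, 19, 34, 23, 13, 10, 1

Post-order visits the left subtree, then the right subtree, then the node.
At 1: go left to 10.
  At 10: no left child.
  At 10: go right to 13.
    At 13: go left to 19.
      At 19: go left to 6.
        6 is a leaf — visit 6.
      At 19: no right child.
      Visit 19.
    At 13: go right to 23.
      At 23: no left child.
      At 23: go right to 34.
        34 is a leaf — visit 34.
      Visit 23.
    Visit 13.
  Visit 10.
At 1: no right child.
Visit 1.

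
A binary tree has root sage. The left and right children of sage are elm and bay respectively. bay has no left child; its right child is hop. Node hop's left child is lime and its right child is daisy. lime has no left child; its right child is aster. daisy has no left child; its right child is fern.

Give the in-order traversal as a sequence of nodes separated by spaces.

In-order visits the left subtree, then the node, then the right subtree.
At sage: go left to elm.
  elm is a leaf — visit elm.
Visit sage.
At sage: go right to bay.
  At bay: no left child.
  Visit bay.
  At bay: go right to hop.
    At hop: go left to lime.
      At lime: no left child.
      Visit lime.
      At lime: go right to aster.
        aster is a leaf — visit aster.
    Visit hop.
    At hop: go right to daisy.
      At daisy: no left child.
      Visit daisy.
      At daisy: go right to fern.
        fern is a leaf — visit fern.

elm sage bay lime aster hop daisy fern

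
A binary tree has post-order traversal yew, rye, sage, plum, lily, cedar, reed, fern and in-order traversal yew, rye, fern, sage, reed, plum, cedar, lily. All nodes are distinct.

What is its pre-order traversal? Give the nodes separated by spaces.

The last element of post-order is the root; it splits in-order into left and right subtrees.
Root fern: left subtree has 2 nodes {yew, rye}, right has 5 {sage, reed, plum, cedar, lily}.
  Root rye: left subtree has 1 node {yew}, right has 0 { }.
  Root reed: left subtree has 1 node {sage}, right has 3 {plum, cedar, lily}.
    Root cedar: left subtree has 1 node {plum}, right has 1 {lily}.

fern rye yew reed sage cedar plum lily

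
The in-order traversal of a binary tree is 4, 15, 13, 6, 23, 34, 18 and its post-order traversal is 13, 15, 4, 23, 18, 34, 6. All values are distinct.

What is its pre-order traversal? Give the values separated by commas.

6, 4, 15, 13, 34, 23, 18

The last element of post-order is the root; it splits in-order into left and right subtrees.
Root 6: left subtree has 3 nodes {4, 15, 13}, right has 3 {23, 34, 18}.
  Root 4: left subtree has 0 nodes { }, right has 2 {15, 13}.
    Root 15: left subtree has 0 nodes { }, right has 1 {13}.
  Root 34: left subtree has 1 node {23}, right has 1 {18}.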